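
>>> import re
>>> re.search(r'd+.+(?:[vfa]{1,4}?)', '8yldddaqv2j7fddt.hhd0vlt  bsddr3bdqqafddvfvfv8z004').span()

(3, 45)

The pattern matches one or more of the literal 'd', then one or more of any character; then 1 to 4 of one of [vfa] (lazy) (non-capturing group).
Unlike `match`, `search` isn't anchored — it looks for the pattern anywhere in the string.
The match spans [3:45] → 'dddaqv2j7fddt.hhd0vlt  bsddr3bdqqafddvfvfv'.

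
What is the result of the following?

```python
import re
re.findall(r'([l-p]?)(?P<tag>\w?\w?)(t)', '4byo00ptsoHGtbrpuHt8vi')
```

[('', '0p', 't'), ('o', 'HG', 't'), ('p', 'uH', 't')]

Pattern: optionally a character in [l-p] (captured); then optionally a word character, then optionally a word character (captured as 'tag'); then a literal 't' (captured).
3 groups means each result is a tuple of 3 captured strings — 3 here.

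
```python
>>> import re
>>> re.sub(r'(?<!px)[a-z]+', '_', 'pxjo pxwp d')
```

'_ _ _'

`(?!…)`/`(?<!…)` only lets a position through if the neighbouring text does NOT match; no characters are consumed.
Each match is replaced by '_'.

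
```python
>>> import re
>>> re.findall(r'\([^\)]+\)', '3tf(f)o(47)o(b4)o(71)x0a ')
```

Since nothing is captured, `findall` lists the 4 matched substrings directly.

['(f)', '(47)', '(b4)', '(71)']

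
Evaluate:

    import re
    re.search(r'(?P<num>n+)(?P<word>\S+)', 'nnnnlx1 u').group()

'nnnnlx1'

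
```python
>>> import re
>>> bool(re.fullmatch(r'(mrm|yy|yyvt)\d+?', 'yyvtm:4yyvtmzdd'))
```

For `fullmatch`, every character of the input must be accounted for by the pattern.
Here the pattern can't cover the whole string, so the call returns None, and `bool(None)` is False.

False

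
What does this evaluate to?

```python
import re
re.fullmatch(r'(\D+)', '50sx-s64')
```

`re.fullmatch` is like wrapping the pattern in `^…$` (in single-line mode).
Here the string isn't matched end-to-end, so the call returns None.

None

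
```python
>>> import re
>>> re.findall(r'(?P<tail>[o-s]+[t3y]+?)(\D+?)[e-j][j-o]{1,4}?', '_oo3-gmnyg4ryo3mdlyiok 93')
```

[('oo3', '-'), ('o3', 'mdly')]

Pattern: one or more of a character in [o-s], then one or more of one of [t3y] (lazy) (captured as 'tail'); then one or more of a non-digit (lazy) (captured); then a character in [e-j], then 1 to 4 of a character in [j-o] (lazy).
Scanning left to right: at [1:7] match 'oo3-gm', groups = ('oo3', '-'); at [13:21] match 'o3mdlyio', groups = ('o3', 'mdly').
Multiple groups make `findall` return tuples — one 2-tuple for each match.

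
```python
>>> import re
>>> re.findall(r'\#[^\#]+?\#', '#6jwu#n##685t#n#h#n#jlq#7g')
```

No capturing groups, so `findall` returns the 4 full match strings.

['#6jwu#', '#685t#', '#h#', '#jlq#']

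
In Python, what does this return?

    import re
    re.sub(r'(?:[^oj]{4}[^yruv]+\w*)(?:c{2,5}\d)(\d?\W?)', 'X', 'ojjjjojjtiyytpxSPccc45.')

'ojjjjojjX'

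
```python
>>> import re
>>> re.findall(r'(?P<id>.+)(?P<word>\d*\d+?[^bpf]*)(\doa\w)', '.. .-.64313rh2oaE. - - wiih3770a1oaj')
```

Pattern: one or more of any character (captured as 'id'); then zero or more of a digit, then one or more of a digit (lazy), then zero or more of any character except [bpf] (captured as 'word'); then a digit, then the literal 'oa', then a word character (captured).
Matches: at [0:36] match '.. .-.64313rh2oaE. - - wiih3770a1oaj', groups = ('.. .-.64313rh2oaE. - - wiih377', '0a', '1oaj').
3 groups means the one result is a tuple of 3 captured strings — 1 here.

[('.. .-.64313rh2oaE. - - wiih377', '0a', '1oaj')]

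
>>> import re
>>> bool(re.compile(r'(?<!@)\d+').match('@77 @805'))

False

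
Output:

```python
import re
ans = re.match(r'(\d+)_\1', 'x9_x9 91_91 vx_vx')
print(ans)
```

After group 1 captures some text, `\1` only succeeds where that same text appears again.
`re.match` won't scan ahead — the pattern has to work from the very first character.
Here the string doesn't start with a match, so the call returns None.

None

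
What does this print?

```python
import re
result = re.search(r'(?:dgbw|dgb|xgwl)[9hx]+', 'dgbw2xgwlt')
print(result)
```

None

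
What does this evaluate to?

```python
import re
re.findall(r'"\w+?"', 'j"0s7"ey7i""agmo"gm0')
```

No capturing groups, so `findall` returns the 2 full match strings.

['"0s7"', '"agmo"']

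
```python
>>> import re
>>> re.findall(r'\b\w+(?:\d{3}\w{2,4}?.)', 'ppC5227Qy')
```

Pattern: a word boundary (`\b`, zero-width); then one or more of a word character; then exactly 3 of a digit, then 2 to 4 of a word character (lazy), then any character (non-capturing group).
Scanning left to right: at [0:9] → 'ppC5227Qy'.
No capturing groups, so `findall` returns the 1 full match string.

['ppC5227Qy']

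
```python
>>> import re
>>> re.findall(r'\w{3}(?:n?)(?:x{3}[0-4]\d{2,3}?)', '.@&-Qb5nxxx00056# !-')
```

['Qb5nxxx000']

This matches exactly 3 of a word character; then optionally a literal 'n' (non-capturing group); then exactly 3 of a literal 'x', then a character in [0-4], then 2 to 3 of a digit (lazy) (non-capturing group).
Because the quantifier is non-greedy, it stops expanding at the earliest point where the rest of the pattern can succeed.
Scanning left to right: at [4:14] → 'Qb5nxxx000'.
Since nothing is captured, `findall` lists the 1 matched substring directly.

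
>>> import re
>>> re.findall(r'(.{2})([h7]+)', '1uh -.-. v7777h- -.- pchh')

[('1u', 'h'), (' v', '7777h'), ('pc', 'hh')]

The pattern matches exactly 2 of any character (captured); then one or more of one of [h7] (captured).
`findall` packs the 2 group values into a tuple for every match.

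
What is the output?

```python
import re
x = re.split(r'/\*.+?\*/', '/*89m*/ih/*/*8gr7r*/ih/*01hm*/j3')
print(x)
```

Lazy quantifiers expand one character at a time until the remainder of the pattern can match.
Matches to split on: at [0:7] → '/*89m*/'; at [9:20] → '/*/*8gr7r*/'; at [22:30] → '/*01hm*/'.
The string is cut at each match, leaving 4 pieces.

['', 'ih', 'ih', 'j3']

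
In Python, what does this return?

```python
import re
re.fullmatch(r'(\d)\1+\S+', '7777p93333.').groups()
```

('7',)

The match spans [0:11] → '7777p93333.'.
Captured: group 1 = '7'.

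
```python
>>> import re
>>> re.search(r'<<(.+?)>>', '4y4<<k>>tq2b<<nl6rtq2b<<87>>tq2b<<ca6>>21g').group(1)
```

'k'

The match spans [3:8] → '<<k>>'.
Captured: group 1 = 'k'.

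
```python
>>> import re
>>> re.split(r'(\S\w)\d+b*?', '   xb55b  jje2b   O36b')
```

The `?` after the quantifier makes it lazy — it takes as little as possible before letting the rest of the pattern try.
Because the pattern has a capturing group, `split` also inserts each captured text between the pieces.

['   ', 'xb', 'b  j', 'je', 'b   ', 'O3', 'b']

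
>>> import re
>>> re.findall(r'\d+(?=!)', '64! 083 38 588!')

Because the assertion is zero-width, the text it checks is not consumed and won't appear in the result.
Matches: at [0:2] → '64'; at [11:14] → '588'.
Since nothing is captured, `findall` lists the 2 matched substrings directly.

['64', '588']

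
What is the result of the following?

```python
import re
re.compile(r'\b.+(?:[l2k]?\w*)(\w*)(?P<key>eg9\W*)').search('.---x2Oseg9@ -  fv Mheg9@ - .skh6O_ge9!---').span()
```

The match spans [4:29] → 'x2Oseg9@ -  fv Mheg9@ - .'.

(4, 29)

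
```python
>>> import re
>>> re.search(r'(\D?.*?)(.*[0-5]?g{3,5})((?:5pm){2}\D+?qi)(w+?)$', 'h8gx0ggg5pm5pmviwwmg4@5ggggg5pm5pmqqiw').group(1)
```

'h'

The pattern matches optionally a non-digit, then zero or more of any character (lazy) (captured); then zero or more of any character, then optionally a character in [0-5], then 3 to 5 of the literal 'g' (captured); then the literal '5pm' repeated 2 times, then one or more of a non-digit (lazy), then the literal 'qi' (captured); then one or more of a literal 'w' (lazy) (captured); then anchored at the end.
Unlike `match`, `search` isn't anchored — it looks for the pattern anywhere in the string.
The match spans [0:38] → 'h8gx0ggg5pm5pmviwwmg4@5ggggg5pm5pmqqiw'.
Captured: group 1 = 'h', group 2 = '8gx0ggg5pm5pmviwwmg4@5ggggg', group 3 = '5pm5pmqqi', group 4 = 'w'.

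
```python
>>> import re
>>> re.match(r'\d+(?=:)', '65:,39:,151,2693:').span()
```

`re.match` only tries the pattern at the start of the string.
The match spans [0:2] → '65'.

(0, 2)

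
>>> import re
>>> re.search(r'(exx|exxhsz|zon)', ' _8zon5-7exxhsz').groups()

The match spans [3:6] → 'zon'.
Captured: group 1 = 'zon'.

('zon',)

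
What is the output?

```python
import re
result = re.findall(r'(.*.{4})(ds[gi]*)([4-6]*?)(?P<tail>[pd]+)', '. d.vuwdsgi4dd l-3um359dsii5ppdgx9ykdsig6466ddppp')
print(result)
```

[('. d.vuwdsgi4dd l-3um359dsii5ppdgx9yk', 'dsig', '6466', 'ddppp')]

With 4 capturing groups, `findall` returns a 4-tuple per match.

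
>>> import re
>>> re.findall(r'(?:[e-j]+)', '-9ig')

['ig']

This matches one or more of a character in [e-j] (non-capturing group).
Walking the string: at [2:4] → 'ig'.
Since nothing is captured, `findall` lists the 1 matched substring directly.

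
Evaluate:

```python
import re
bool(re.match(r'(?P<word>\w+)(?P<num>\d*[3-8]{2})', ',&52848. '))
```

False

Pattern: one or more of a word character (captured as 'word'); then zero or more of a digit, then exactly 2 of a character in [3-8] (captured as 'num').
`re.match` won't scan ahead — the pattern has to work from the very first character.
Here the pattern fails at index 0, so the call returns None, and `bool(None)` is False.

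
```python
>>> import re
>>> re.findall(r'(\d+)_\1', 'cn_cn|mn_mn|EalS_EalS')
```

[]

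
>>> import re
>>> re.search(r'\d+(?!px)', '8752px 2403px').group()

'875'

`(?!…)`/`(?<!…)` only lets a position through if the neighbouring text does NOT match; no characters are consumed.
`re.search` tries every starting position until one works.
The match spans [0:3] → '875'.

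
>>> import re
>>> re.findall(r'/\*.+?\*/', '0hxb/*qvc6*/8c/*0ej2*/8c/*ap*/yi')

['/*qvc6*/', '/*0ej2*/', '/*ap*/']

Matches: at [4:12] → '/*qvc6*/'; at [14:22] → '/*0ej2*/'; at [24:30] → '/*ap*/'.
`findall` yields the raw match text (3 of them) because the pattern has no groups.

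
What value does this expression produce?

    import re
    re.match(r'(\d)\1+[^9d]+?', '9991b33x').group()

'9991'

A backreference is literal: `\1` must see the identical characters the first group matched.
`re.match` only tries the pattern at the start of the string.
The match spans [0:4] → '9991'.
Captured: group 1 = '9'.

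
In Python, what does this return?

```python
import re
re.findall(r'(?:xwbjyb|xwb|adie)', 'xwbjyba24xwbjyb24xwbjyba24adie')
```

['xwbjyb', 'xwbjyb', 'xwbjyb', 'adie']

Branches in `(...|...)` are attempted left-to-right; the first branch that allows the whole pattern to succeed is taken.
Scanning left to right: at [0:6] → 'xwbjyb'; at [9:15] → 'xwbjyb'; at [17:23] → 'xwbjyb'; at [26:30] → 'adie'.
`findall` yields the raw match text (4 of them) because the pattern has no groups.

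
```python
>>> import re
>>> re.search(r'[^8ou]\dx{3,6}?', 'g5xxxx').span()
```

(0, 5)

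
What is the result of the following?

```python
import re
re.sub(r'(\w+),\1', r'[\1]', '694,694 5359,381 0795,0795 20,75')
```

'[694] 5359,381 [0795] 20,75'

After group 1 captures some text, `\1` only succeeds where that same text appears again.
Matches: at [0:7] → '694,694'; at [17:26] → '0795,0795'.
The replacement refers to a captured group, so each match is rewritten using its own captured text.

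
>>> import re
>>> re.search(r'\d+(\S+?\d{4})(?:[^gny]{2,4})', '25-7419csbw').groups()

The match spans [0:11] → '25-7419csbw'.
Captured: group 1 = '-7419'.

('-7419',)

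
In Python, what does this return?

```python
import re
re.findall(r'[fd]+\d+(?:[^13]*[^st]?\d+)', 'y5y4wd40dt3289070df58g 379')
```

['d40dt3289070', 'df58g 379']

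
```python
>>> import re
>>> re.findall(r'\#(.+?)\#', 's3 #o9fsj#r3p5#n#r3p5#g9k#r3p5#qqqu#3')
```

Lazy quantifiers expand one character at a time until the remainder of the pattern can match.
Scanning left to right: at [3:10] match '#o9fsj#', group 1 = 'o9fsj'; at [14:17] match '#n#', group 1 = 'n'; at [21:26] match '#g9k#', group 1 = 'g9k'; at [30:36] match '#qqqu#', group 1 = 'qqqu'.
`findall` collects group 1 from each match (4 total).

['o9fsj', 'n', 'g9k', 'qqqu']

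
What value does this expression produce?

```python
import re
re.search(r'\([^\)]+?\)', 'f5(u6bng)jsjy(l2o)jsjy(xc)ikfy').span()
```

`search` walks the string left to right and returns the first match it finds.
The match spans [2:9] → '(u6bng)'.

(2, 9)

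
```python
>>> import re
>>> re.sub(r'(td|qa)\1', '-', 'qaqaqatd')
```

'-qatd'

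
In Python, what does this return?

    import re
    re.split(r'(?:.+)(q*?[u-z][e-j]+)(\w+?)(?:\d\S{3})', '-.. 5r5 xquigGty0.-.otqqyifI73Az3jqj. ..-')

['', 'yif', 'I', '3jqj. ..-']

Pattern: one or more of any character (non-capturing group); then zero or more of the literal 'q' (lazy), then a character in [u-z], then one or more of a character in [e-j] (captured); then one or more of a word character (lazy) (captured); then a digit, then exactly 3 of a non-whitespace character (non-capturing group).
Lazy quantifiers expand one character at a time until the remainder of the pattern can match.
Matches to split on: at [0:32] → '-.. 5r5 xquigGty0.-.otqqyifI73Az'.
`re.split` interleaves the captured-group text with the surrounding fragments.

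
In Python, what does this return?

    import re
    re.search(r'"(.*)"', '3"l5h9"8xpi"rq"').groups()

('l5h9"8xpi"rq',)

Unlike `match`, `search` isn't anchored — it looks for the pattern anywhere in the string.
The match spans [1:15] → '"l5h9"8xpi"rq"'.
Captured: group 1 = 'l5h9"8xpi"rq'.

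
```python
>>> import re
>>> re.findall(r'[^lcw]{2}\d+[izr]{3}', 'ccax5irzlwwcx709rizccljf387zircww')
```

['ax5irz', 'x709riz', 'jf387zir']

`findall` yields the raw match text (3 of them) because the pattern has no groups.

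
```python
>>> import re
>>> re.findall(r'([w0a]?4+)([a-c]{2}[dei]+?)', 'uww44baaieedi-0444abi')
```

[('0444', 'abi')]

The pattern matches optionally one of [w0a], then one or more of the literal '4' (captured); then exactly 2 of a character in [a-c], then one or more of one of [dei] (lazy) (captured).
Scanning left to right: at [14:21] match '0444abi', groups = ('0444', 'abi').
Multiple groups make `findall` return tuples — one 2-tuple for the one match.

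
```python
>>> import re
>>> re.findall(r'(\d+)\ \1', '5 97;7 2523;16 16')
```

`\1` has to match the exact text group 1 already captured.
Matches: at [12:17] match '16 16', group 1 = '16'.
With a single group, `findall` returns only what that group captured — 1 item.

['16']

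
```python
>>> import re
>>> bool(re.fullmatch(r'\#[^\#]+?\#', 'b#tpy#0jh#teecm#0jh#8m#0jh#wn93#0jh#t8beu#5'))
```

False

`re.fullmatch` requires the pattern to consume the entire string.
Here the pattern can't cover the whole string, so the call returns None, and `bool(None)` is False.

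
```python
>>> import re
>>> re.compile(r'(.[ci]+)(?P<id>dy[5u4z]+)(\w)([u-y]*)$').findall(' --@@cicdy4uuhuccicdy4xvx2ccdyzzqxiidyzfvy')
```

[('xii', 'dyz', 'f', 'vy')]

4 groups means the one result is a tuple of 4 captured strings — 1 here.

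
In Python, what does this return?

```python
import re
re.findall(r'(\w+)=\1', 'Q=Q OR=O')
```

A backreference is literal: `\1` must see the identical characters the first group matched.
Walking the string: at [0:3] match 'Q=Q', group 1 = 'Q'.
`findall` collects group 1 from the one match (1 total).

['Q']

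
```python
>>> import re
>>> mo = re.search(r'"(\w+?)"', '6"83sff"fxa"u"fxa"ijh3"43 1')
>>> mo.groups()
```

('83sff',)

The match spans [1:8] → '"83sff"'.
Captured: group 1 = '83sff'.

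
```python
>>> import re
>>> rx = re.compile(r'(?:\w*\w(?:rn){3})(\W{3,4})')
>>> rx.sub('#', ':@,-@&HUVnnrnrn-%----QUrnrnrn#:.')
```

':@,-@&HUVnnrnrn-%----#'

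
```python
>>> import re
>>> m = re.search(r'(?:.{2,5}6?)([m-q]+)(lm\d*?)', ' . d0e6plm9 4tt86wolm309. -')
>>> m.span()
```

(1, 10)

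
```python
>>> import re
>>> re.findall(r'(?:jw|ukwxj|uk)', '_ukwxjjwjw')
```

Alternation isn't longest-match — the leftmost alternative that fits at this position is chosen.
Scanning left to right: at [1:6] → 'ukwxj'; at [6:8] → 'jw'; at [8:10] → 'jw'.
With no groups in the pattern, `findall` gives back each whole match — 3 here.

['ukwxj', 'jw', 'jw']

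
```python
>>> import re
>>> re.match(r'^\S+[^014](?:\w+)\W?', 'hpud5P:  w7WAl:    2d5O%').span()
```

(0, 7)

The pattern matches anchored at the start of the string; then one or more of a non-whitespace character, then any character except [014]; then one or more of a word character (non-capturing group); then optionally a non-word character.
`re.match` only tries the pattern at the start of the string.
The match spans [0:7] → 'hpud5P:'.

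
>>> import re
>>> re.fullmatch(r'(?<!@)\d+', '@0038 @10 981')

`re.fullmatch` is like wrapping the pattern in `^…$` (in single-line mode).
Here the pattern can't cover the whole string, so the call returns None.

None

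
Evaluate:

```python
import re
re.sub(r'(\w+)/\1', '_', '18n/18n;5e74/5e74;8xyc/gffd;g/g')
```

The backreference `\1` re-matches whatever the first group consumed, character for character.
`sub` substitutes '_' at each match site.

'_;_;8xyc/gffd;_'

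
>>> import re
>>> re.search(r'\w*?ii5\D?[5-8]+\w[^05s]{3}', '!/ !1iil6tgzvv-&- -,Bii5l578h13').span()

(20, 31)

Pattern: zero or more of a word character (lazy), then the literal 'ii5', then optionally a non-digit; then one or more of a character in [5-8], then a word character, then exactly 3 of any character except [05s].
Unlike `match`, `search` isn't anchored — it looks for the pattern anywhere in the string.
The match spans [20:31] → 'Bii5l578h13'.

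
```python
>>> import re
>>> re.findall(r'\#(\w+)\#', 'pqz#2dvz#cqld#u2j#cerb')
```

['2dvz', 'u2j']

Because there's exactly one group, `findall` drops the full match and keeps group 1 from each hit.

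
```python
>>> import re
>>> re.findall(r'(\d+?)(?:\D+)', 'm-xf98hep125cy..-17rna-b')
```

['98', '125', '17']

Pattern: one or more of a digit (lazy) (captured); then one or more of a non-digit (non-capturing group).
One capturing group, so `findall` returns just the captured substring from each match — 3 in all.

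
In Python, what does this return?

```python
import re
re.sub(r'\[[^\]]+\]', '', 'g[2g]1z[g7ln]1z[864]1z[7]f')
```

'g1z1z1zf'

Every occurrence is swapped for ''.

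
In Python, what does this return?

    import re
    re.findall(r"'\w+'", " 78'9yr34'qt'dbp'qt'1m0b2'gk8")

["'9yr34'", "'dbp'", "'1m0b2'"]

No capturing groups, so `findall` returns the 3 full match strings.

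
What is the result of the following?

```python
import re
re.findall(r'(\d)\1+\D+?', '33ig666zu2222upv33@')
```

After group 1 captures some text, `\1` only succeeds where that same text appears again.
`findall` collects group 1 from each match (4 total).

['3', '6', '2', '3']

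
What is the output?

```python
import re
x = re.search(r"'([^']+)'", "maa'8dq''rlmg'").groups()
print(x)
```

('8dq',)

The match spans [3:8] → "'8dq'".
Captured: group 1 = '8dq'.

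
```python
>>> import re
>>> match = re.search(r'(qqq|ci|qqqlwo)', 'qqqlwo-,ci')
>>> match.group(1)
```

'qqq'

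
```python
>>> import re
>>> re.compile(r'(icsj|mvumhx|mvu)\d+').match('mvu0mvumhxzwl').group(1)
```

'mvu'

The match spans [0:4] → 'mvu0'.
Captured: group 1 = 'mvu'.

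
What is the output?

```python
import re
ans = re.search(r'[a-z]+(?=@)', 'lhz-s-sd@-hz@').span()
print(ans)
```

(6, 8)

Lookahead/lookbehind check context without consuming it, so the matched span excludes the asserted characters.
`re.search` tries every starting position until one works.
The match spans [6:8] → 'sd'.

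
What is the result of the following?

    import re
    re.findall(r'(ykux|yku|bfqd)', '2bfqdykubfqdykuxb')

Alternation isn't longest-match — the leftmost alternative that fits at this position is chosen.
Because there's exactly one group, `findall` drops the full match and keeps group 1 from each hit.

['bfqd', 'yku', 'bfqd', 'ykux']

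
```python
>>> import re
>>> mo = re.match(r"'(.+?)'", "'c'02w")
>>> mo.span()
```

`re.match` won't scan ahead — the pattern has to work from the very first character.
The match spans [0:3] → "'c'".

(0, 3)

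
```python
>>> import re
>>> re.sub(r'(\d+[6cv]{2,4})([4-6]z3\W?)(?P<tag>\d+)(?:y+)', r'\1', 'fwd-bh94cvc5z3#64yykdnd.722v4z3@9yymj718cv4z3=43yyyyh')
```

The pattern matches one or more of a digit, then 2 to 4 of one of [6cv] (captured); then a character in [4-6], then the literal 'z3', then optionally a non-word character (captured); then one or more of a digit (captured as 'tag'); then one or more of a literal 'y' (non-capturing group).
Matches: at [6:19] → '94cvc5z3#64yy'; at [37:52] → '718cv4z3=43yyyy'.
The replacement refers to a captured group, so each match is rewritten using its own captured text.

'fwd-bh94cvckdnd.722v4z3@9yymj718cvh'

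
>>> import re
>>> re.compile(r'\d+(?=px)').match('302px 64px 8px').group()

'302'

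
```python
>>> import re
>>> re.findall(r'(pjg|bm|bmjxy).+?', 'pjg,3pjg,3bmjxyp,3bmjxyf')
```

['pjg', 'pjg', 'bm', 'bm']

Branches in `(...|...)` are attempted left-to-right; the first branch that allows the whole pattern to succeed is taken.
One capturing group, so `findall` returns just the captured substring from each match — 4 in all.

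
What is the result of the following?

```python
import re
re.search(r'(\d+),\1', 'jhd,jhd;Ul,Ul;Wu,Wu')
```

`\1` is not a pattern — it's the concrete string captured by group 1, re-applied verbatim.
`re.search` scans for the first position where the pattern succeeds.
Here no position works, so the call returns None.

None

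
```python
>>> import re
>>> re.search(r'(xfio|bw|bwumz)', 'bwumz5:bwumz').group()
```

'bw'

Alternation isn't longest-match — the leftmost alternative that fits at this position is chosen.
`re.search` scans for the first position where the pattern succeeds.
The match spans [0:2] → 'bw'.
Captured: group 1 = 'bw'.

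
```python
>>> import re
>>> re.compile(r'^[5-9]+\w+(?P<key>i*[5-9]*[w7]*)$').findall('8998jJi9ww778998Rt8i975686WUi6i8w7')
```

['']

This matches anchored at the start of the string; then one or more of a character in [5-9]; then one or more of a word character; then zero or more of a literal 'i', then zero or more of a character in [5-9], then zero or more of one of [w7] (captured as 'key'); then anchored at the end.
Scanning left to right: at [0:34] match '8998jJi9ww778998Rt8i975686WUi6i8w7', group 1 = ''.
`findall` collects group 1 from the one match (1 total).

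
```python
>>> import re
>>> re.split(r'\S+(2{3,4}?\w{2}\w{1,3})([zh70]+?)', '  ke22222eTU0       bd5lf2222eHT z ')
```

['  ', '222eTU', '0', '       bd5lf2222eHT z ']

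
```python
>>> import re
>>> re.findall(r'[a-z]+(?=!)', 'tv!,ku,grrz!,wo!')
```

The lookaround is zero-width — it requires the adjacent text to match without consuming it, so the asserted text isn't part of the match.
Matches: at [0:2] → 'tv'; at [7:11] → 'grrz'; at [13:15] → 'wo'.
With no groups in the pattern, `findall` gives back each whole match — 3 here.

['tv', 'grrz', 'wo']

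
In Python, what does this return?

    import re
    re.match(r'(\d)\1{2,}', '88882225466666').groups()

('8',)

A backreference is literal: `\1` must see the identical characters the first group matched.
`re.match` only tries the pattern at the start of the string.
The match spans [0:4] → '8888'.
Captured: group 1 = '8'.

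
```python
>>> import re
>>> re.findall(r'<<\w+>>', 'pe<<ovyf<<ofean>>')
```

With no groups in the pattern, `findall` gives back each whole match — 1 here.

['<<ofean>>']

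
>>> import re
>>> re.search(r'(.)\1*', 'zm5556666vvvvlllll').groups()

('z',)

The match spans [0:1] → 'z'.
Captured: group 1 = 'z'.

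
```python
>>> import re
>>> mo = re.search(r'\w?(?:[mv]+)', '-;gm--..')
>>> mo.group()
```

Pattern: optionally a word character; then one or more of one of [mv] (non-capturing group).
`re.search` scans for the first position where the pattern succeeds.
The match spans [2:4] → 'gm'.

'gm'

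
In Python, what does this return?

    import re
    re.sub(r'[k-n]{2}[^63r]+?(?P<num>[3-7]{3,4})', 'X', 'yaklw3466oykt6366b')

'yaXoykt6366b'

Each match is replaced by 'X'.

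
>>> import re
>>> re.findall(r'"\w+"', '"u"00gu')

Matches: at [0:3] → '"u"'.
`findall` yields the raw match text (1 of them) because the pattern has no groups.

['"u"']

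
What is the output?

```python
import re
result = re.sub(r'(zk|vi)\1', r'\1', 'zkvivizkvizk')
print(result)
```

zkvizkvizk

`\1` is not a pattern — it's the concrete string captured by group 1, re-applied verbatim.
Matches: at [2:6] → 'vivi'.
`\1` in the replacement pulls in group 1's text for each match.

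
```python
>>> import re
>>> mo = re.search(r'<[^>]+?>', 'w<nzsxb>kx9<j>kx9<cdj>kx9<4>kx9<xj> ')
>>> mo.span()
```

The match spans [1:8] → '<nzsxb>'.

(1, 8)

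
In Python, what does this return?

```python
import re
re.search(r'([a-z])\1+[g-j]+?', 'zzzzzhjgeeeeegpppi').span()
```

`\1` is not a pattern — it's the concrete string captured by group 1, re-applied verbatim.
The match spans [0:6] → 'zzzzzh'.

(0, 6)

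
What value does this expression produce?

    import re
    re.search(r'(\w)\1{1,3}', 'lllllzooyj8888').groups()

('l',)

`\1` is not a pattern — it's the concrete string captured by group 1, re-applied verbatim.
Unlike `match`, `search` isn't anchored — it looks for the pattern anywhere in the string.
The match spans [0:4] → 'llll'.
Captured: group 1 = 'l'.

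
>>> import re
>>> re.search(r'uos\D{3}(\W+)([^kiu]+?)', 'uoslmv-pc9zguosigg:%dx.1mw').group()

'uoslmv-p'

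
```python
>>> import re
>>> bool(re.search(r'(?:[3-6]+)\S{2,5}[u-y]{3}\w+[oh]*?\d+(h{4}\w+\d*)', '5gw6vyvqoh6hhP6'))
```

Here nothing in the string fits, so the call returns None, and `bool(None)` is False.

False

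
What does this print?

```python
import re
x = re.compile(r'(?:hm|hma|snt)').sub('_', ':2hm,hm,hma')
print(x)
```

:2_,_,_a

The regex engine tests alternatives in the order written; an earlier branch that matches wins even if a later one would match more.
Every occurrence is swapped for '_'.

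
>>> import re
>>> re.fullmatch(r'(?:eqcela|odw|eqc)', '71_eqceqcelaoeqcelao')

For `fullmatch`, every character of the input must be accounted for by the pattern.
Here there's no way to consume every character, so the call returns None.

None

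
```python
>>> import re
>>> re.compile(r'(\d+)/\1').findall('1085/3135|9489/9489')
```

`\1` has to match the exact text group 1 already captured.
Matches: at [10:19] match '9489/9489', group 1 = '9489'.
With a single group, `findall` returns only what that group captured — 1 item.

['9489']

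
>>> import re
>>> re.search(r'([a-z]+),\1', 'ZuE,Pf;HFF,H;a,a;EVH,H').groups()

The match spans [13:16] → 'a,a'.
Captured: group 1 = 'a'.

('a',)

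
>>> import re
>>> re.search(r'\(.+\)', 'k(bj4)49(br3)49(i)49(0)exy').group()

The match spans [1:23] → '(bj4)49(br3)49(i)49(0)'.

'(bj4)49(br3)49(i)49(0)'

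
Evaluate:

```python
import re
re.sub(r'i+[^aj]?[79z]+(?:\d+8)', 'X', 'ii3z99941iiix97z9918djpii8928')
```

This matches one or more of a literal 'i', then optionally any character except [aj]; then one or more of one of [79z]; then one or more of a digit, then a literal '8' (non-capturing group).
Matches: at [9:20] → 'iiix97z9918'; at [23:29] → 'ii8928'.
Each match is replaced by 'X'.

'ii3z99941XdjpX'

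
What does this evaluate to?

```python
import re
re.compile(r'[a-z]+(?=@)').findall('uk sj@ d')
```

['sj']

Lookahead/lookbehind check context without consuming it, so the matched span excludes the asserted characters.
No capturing groups, so `findall` returns the 1 full match string.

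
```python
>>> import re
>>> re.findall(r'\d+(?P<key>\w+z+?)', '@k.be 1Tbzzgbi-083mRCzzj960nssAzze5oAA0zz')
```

['Tbzz', 'mRCzzj960nssAzze5oAA0zz']

Pattern: one or more of a digit; then one or more of a word character, then one or more of the literal 'z' (lazy) (captured as 'key').
Matches: at [6:11] match '1Tbzz', group 1 = 'Tbzz'; at [15:41] match '083mRCzzj960nssAzze5oAA0zz', group 1 = 'mRCzzj960nssAzze5oAA0zz'.
Because there's exactly one group, `findall` drops the full match and keeps group 1 from each hit.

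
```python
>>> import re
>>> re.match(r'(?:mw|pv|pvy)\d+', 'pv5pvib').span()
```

(0, 3)

`re.match` only tries the pattern at the start of the string.
The match spans [0:3] → 'pv5'.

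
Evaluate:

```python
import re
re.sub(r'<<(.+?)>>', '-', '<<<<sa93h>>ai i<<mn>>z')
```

`sub` substitutes '-' at each match site.

'-ai i-z'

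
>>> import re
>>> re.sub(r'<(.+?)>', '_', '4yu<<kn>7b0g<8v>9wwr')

'4yu_7b0g_9wwr'

A `+?`/`*?`/`{m,n}?` starts at its minimum and grows only as far as needed for what follows to match.
Matches: at [3:8] → '<<kn>'; at [12:16] → '<8v>'.
Every occurrence is swapped for '_'.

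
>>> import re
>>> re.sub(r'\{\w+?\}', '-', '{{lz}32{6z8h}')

Matches: at [1:5] → '{lz}'; at [7:13] → '{6z8h}'.
Each match is replaced by '-'.

'{-32-'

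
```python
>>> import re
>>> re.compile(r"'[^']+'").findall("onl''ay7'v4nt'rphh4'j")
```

With no groups in the pattern, `findall` gives back each whole match — 2 here.

["'ay7'", "'rphh4'"]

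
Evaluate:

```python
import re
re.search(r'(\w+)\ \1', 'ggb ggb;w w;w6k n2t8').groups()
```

('ggb',)

The match spans [0:7] → 'ggb ggb'.
Captured: group 1 = 'ggb'.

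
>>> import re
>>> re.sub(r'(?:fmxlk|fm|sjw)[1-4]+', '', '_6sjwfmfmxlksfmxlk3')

Each match is replaced by ''.

'_6sjwfmfmxlks'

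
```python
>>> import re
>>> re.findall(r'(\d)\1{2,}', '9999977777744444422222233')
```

['9', '7', '4', '2']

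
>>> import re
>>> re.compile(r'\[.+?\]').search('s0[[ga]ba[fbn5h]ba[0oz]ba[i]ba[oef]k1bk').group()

A non-greedy quantifier consumes as few characters as it can — just enough that the remainder of the pattern still matches from where it stops; whatever follows it matches normally.
The match spans [2:7] → '[[ga]'.

'[[ga]'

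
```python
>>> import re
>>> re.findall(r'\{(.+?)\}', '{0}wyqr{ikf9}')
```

['0', 'ikf9']

Lazy quantifiers expand one character at a time until the remainder of the pattern can match.
Because there's exactly one group, `findall` drops the full match and keeps group 1 from each hit.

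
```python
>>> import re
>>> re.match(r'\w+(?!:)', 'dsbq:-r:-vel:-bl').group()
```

The negative lookaround is zero-width — it rules out positions where the adjacent text would match, without consuming anything.
`re.match` only tries the pattern at the start of the string.
The match spans [0:3] → 'dsb'.

'dsb'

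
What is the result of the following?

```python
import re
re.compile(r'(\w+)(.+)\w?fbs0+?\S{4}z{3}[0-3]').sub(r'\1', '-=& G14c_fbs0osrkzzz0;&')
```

'-=& G14c;&'

`\1` in the replacement pulls in group 1's text for each match.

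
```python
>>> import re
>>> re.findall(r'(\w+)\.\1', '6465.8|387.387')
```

After group 1 captures some text, `\1` only succeeds where that same text appears again.
Walking the string: at [7:14] match '387.387', group 1 = '387'.
With a single group, `findall` returns only what that group captured — 1 item.

['387']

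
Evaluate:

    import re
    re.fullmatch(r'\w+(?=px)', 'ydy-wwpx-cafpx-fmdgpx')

None

The positive lookaround only admits positions where the adjacent text matches; those characters stay outside the span.
`fullmatch` succeeds only if the pattern covers the string from start to end.
Here the pattern can't cover the whole string, so the call returns None.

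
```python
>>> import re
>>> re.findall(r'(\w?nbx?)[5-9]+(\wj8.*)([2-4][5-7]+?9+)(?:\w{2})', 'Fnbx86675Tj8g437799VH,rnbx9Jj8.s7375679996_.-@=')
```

[('Fnbx', 'Tj8g437799VH,rnbx9Jj8.s7', '37567999')]

This matches optionally a word character, then the literal 'nb', then optionally a literal 'x' (captured); then one or more of a character in [5-9]; then a word character, then the literal 'j8', then zero or more of any character (captured); then a character in [2-4], then one or more of a character in [5-7] (lazy), then one or more of the literal '9' (captured); then exactly 2 of a word character (non-capturing group).
3 groups means the one result is a tuple of 3 captured strings — 1 here.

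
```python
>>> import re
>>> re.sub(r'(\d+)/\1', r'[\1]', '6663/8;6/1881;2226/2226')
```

'6663/8;6/1881;[2226]'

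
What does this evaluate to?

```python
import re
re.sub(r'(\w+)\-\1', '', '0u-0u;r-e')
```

';r-e'

`\1` has to match the exact text group 1 already captured.
Matches: at [0:5] → '0u-0u'.
`sub` substitutes '' at each match site.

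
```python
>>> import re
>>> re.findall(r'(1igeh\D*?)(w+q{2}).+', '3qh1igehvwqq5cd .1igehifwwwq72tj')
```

Pattern: the literal '1i', then the literal 'geh', then zero or more of a non-digit (lazy) (captured); then one or more of a literal 'w', then exactly 2 of the literal 'q' (captured); then one or more of any character.
Matches: at [3:32] match '1igehvwqq5cd .1igehifwwwq72tj', groups = ('1igehv', 'wqq').
With 2 capturing groups, `findall` returns a 2-tuple per match.

[('1igehv', 'wqq')]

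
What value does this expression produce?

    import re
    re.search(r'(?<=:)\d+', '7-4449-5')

The `(?=…)`/`(?<=…)` assertion just peeks at neighbouring text; it doesn't advance the match position.
`search` walks the string left to right and returns the first match it finds.
Here nothing in the string fits, so the call returns None.

None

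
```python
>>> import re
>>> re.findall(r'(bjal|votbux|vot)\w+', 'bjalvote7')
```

With a single group, `findall` returns only what that group captured — 1 item.

['bjal']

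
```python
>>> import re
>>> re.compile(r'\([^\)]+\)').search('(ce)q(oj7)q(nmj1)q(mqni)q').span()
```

`re.search` tries every starting position until one works.
The match spans [0:4] → '(ce)'.

(0, 4)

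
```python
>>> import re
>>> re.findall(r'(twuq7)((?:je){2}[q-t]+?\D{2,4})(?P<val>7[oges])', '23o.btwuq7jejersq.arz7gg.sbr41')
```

Multiple groups make `findall` return tuples — one 3-tuple for the one match.

[('twuq7', 'jejersq.arz', '7g')]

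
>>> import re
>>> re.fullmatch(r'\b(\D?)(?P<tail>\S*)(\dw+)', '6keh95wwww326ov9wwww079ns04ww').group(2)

'6keh95wwww326ov9wwww079ns0'

The pattern matches a word boundary (`\b`, zero-width); then optionally a non-digit (captured); then zero or more of a non-whitespace character (captured as 'tail'); then a digit, then one or more of the literal 'w' (captured).
For `fullmatch`, every character of the input must be accounted for by the pattern.
The match spans [0:29] → '6keh95wwww326ov9wwww079ns04ww'.
Captured: group 1 = '', group 2 = '6keh95wwww326ov9wwww079ns0', group 3 = '4ww'.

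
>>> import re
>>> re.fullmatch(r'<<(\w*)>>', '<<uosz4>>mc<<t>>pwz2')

None

For `fullmatch`, every character of the input must be accounted for by the pattern.
Here the pattern can't cover the whole string, so the call returns None.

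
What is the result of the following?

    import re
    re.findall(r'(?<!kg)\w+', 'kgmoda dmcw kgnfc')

['kgmoda', 'dmcw', 'kgnfc']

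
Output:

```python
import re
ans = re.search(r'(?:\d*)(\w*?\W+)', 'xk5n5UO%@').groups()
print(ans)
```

Pattern: zero or more of a digit (non-capturing group); then zero or more of a word character (lazy), then one or more of a non-word character (captured).
`search` walks the string left to right and returns the first match it finds.
The match spans [0:9] → 'xk5n5UO%@'.
Captured: group 1 = 'xk5n5UO%@'.

('xk5n5UO%@',)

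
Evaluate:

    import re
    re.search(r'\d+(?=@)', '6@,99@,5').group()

'6'

The lookaround is zero-width — it requires the adjacent text to match without consuming it, so the asserted text isn't part of the match.
Unlike `match`, `search` isn't anchored — it looks for the pattern anywhere in the string.
The match spans [0:1] → '6'.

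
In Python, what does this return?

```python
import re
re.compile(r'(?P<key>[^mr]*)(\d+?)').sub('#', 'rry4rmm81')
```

'rr#rmm#'

The pattern matches zero or more of any character except [mr] (captured as 'key'); then one or more of a digit (lazy) (captured).
Matches: at [2:4] → 'y4'; at [7:9] → '81'.
Each match is replaced by '#'.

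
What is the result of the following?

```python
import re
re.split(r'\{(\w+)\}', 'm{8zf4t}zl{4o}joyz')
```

Because the pattern has a capturing group, `split` also inserts each captured text between the pieces.

['m', '8zf4t', 'zl', '4o', 'joyz']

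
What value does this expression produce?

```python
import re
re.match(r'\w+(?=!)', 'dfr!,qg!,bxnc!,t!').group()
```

The `(?=…)`/`(?<=…)` assertion just peeks at neighbouring text; it doesn't advance the match position.
`re.match` won't scan ahead — the pattern has to work from the very first character.
The match spans [0:3] → 'dfr'.

'dfr'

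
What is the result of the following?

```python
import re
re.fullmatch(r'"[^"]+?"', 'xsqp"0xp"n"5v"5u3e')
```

None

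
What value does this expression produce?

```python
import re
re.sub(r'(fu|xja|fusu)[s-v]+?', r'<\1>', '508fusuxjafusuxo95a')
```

'508<fu>uxja<fu>uxo95a'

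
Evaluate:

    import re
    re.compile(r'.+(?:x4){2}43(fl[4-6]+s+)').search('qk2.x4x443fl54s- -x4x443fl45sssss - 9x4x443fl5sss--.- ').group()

The pattern matches one or more of any character; then the literal 'x4' repeated 2 times, then the literal '43'; then the literal 'fl', then one or more of a character in [4-6], then one or more of the literal 's' (captured).
The match spans [0:49] → 'qk2.x4x443fl54s- -x4x443fl45sssss - 9x4x443fl5sss'.

'qk2.x4x443fl54s- -x4x443fl45sssss - 9x4x443fl5sss'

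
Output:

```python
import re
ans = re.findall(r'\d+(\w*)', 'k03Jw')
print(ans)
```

['Jw']

The pattern matches one or more of a digit; then zero or more of a word character (captured).
Walking the string: at [1:5] match '03Jw', group 1 = 'Jw'.
With a single group, `findall` returns only what that group captured — 1 item.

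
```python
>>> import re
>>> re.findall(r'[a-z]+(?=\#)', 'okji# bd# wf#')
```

The lookaround is zero-width — it requires the adjacent text to match without consuming it, so the asserted text isn't part of the match.
Since nothing is captured, `findall` lists the 3 matched substrings directly.

['okji', 'bd', 'wf']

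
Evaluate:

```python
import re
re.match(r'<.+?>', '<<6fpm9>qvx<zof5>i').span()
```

`re.match` won't scan ahead — the pattern has to work from the very first character.
The match spans [0:8] → '<<6fpm9>'.

(0, 8)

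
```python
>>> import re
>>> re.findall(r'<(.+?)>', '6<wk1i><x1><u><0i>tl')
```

['wk1i', 'x1', 'u', '0i']

A `+?`/`*?`/`{m,n}?` starts at its minimum and grows only as far as needed for what follows to match.
Walking the string: at [1:7] match '<wk1i>', group 1 = 'wk1i'; at [7:11] match '<x1>', group 1 = 'x1'; at [11:14] match '<u>', group 1 = 'u'; at [14:18] match '<0i>', group 1 = '0i'.
One capturing group, so `findall` returns just the captured substring from each match — 4 in all.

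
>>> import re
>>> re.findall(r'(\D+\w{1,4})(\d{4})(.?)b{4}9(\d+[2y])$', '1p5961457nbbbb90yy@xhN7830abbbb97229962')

[('yy@xhN', '7830', 'a', '7229962')]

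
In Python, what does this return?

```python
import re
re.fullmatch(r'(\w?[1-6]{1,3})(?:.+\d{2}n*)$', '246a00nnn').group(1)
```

'246'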